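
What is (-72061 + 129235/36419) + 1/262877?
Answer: -689857681155729/9573717463 ≈ -72058.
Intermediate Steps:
(-72061 + 129235/36419) + 1/262877 = -2624260324/36419 + 1/262877 = -689857681155729/9573717463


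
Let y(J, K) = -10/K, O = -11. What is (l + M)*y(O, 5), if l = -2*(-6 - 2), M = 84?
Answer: -200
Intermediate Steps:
l = 16 (l = -2*(-8) = 16)
(l + M)*y(O, 5) = (16 + 84)*(-10/5) = 100*(-10*⅕) = 100*(-2) = -200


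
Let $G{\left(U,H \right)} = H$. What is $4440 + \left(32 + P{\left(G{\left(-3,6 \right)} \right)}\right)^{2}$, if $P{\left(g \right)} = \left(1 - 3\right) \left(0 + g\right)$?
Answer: $4840$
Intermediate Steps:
$P{\left(g \right)} = - 2 g$
$4440 + \left(32 + P{\left(G{\left(-3,6 \right)} \right)}\right)^{2} = 4440 + \left(32 - 12\right)^{2} = 4440 + 20^{2} = 4440 + 400 = 4840$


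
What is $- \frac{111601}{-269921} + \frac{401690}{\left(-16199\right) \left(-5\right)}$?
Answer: $\frac{23492737897}{4372450279} \approx 5.3729$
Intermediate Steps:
$- \frac{111601}{-269921} + \frac{401690}{\left(-16199\right) \left(-5\right)} = \left(-111601\right) \left(- \frac{1}{269921}\right) + \frac{401690}{80995} = \frac{111601}{269921} + 401690 \cdot \frac{1}{80995} = \frac{111601}{269921} + \frac{80338}{16199} = \frac{23492737897}{4372450279}$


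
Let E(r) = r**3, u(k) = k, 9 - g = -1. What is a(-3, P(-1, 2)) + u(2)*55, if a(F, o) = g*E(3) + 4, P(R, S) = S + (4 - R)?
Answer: 384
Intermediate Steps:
g = 10 (g = 9 - 1*(-1) = 9 + 1 = 10)
P(R, S) = 4 + S - R
a(F, o) = 274 (a(F, o) = 10*3**3 + 4 = 10*27 + 4 = 270 + 4 = 274)
a(-3, P(-1, 2)) + u(2)*55 = 274 + 2*55 = 274 + 110 = 384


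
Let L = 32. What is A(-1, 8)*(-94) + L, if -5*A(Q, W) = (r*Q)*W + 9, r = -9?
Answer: 7774/5 ≈ 1554.8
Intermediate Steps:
A(Q, W) = -9/5 + 9*Q*W/5 (A(Q, W) = -((-9*Q)*W + 9)/5 = -(-9*Q*W + 9)/5 = -(9 - 9*Q*W)/5 = -9/5 + 9*Q*W/5)
A(-1, 8)*(-94) + L = (-9/5 + (9/5)*(-1)*8)*(-94) + 32 = (-9/5 - 72/5)*(-94) + 32 = -81/5*(-94) + 32 = 7614/5 + 32 = 7774/5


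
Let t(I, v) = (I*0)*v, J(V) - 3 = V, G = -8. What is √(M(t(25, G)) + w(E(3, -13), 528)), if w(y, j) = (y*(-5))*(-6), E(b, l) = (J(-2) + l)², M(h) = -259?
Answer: √4061 ≈ 63.726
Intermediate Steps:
J(V) = 3 + V
t(I, v) = 0 (t(I, v) = 0*v = 0)
E(b, l) = (1 + l)² (E(b, l) = ((3 - 2) + l)² = (1 + l)²)
w(y, j) = 30*y (w(y, j) = -5*y*(-6) = 30*y)
√(M(t(25, G)) + w(E(3, -13), 528)) = √(-259 + 30*(1 - 13)²) = √(-259 + 30*(-12)²) = √(-259 + 30*144) = √(-259 + 4320) = √4061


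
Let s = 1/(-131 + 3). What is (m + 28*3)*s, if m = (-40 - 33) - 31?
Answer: 5/32 ≈ 0.15625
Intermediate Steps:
m = -104 (m = -73 - 31 = -104)
s = -1/128 (s = 1/(-128) = -1/128 ≈ -0.0078125)
(m + 28*3)*s = (-104 + 28*3)*(-1/128) = (-104 + 84)*(-1/128) = -20*(-1/128) = 5/32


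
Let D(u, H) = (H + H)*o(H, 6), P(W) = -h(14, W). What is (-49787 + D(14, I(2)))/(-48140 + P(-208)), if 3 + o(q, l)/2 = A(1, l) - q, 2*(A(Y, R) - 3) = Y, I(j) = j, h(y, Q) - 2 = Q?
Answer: 49799/47934 ≈ 1.0389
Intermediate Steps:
h(y, Q) = 2 + Q
P(W) = -2 - W (P(W) = -(2 + W) = -2 - W)
A(Y, R) = 3 + Y/2
o(q, l) = 1 - 2*q (o(q, l) = -6 + 2*((3 + (½)*1) - q) = -6 + 2*((3 + ½) - q) = -6 + 2*(7/2 - q) = -6 + (7 - 2*q) = 1 - 2*q)
D(u, H) = 2*H*(1 - 2*H) (D(u, H) = (H + H)*(1 - 2*H) = (2*H)*(1 - 2*H) = 2*H*(1 - 2*H))
(-49787 + D(14, I(2)))/(-48140 + P(-208)) = (-49787 + 2*2*(1 - 2*2))/(-48140 + (-2 - 1*(-208))) = (-49787 + 2*2*(1 - 4))/(-48140 + (-2 + 208)) = (-49787 + 2*2*(-3))/(-48140 + 206) = (-49787 - 12)/(-47934) = -49799*(-1/47934) = 49799/47934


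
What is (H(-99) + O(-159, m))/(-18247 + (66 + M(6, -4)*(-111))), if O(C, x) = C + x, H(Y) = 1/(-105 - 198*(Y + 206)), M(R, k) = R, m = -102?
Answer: 5556952/401271477 ≈ 0.013848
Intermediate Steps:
H(Y) = 1/(-40893 - 198*Y) (H(Y) = 1/(-105 - 198*(206 + Y)) = 1/(-105 + (-40788 - 198*Y)) = 1/(-40893 - 198*Y))
(H(-99) + O(-159, m))/(-18247 + (66 + M(6, -4)*(-111))) = (-1/(40893 + 198*(-99)) + (-159 - 102))/(-18247 + (66 + 6*(-111))) = (-1/(40893 - 19602) - 261)/(-18247 + (66 - 666)) = (-1/21291 - 261)/(-18247 - 600) = (-1*1/21291 - 261)/(-18847) = (-1/21291 - 261)*(-1/18847) = -5556952/21291*(-1/18847) = 5556952/401271477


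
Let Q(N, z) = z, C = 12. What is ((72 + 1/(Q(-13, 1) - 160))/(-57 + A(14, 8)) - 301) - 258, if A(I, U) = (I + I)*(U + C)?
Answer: -44695696/79977 ≈ -558.86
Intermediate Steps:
A(I, U) = 2*I*(12 + U) (A(I, U) = (I + I)*(U + 12) = (2*I)*(12 + U) = 2*I*(12 + U))
((72 + 1/(Q(-13, 1) - 160))/(-57 + A(14, 8)) - 301) - 258 = ((72 + 1/(1 - 160))/(-57 + 2*14*(12 + 8)) - 301) - 258 = ((72 + 1/(-159))/(-57 + 2*14*20) - 301) - 258 = ((72 - 1/159)/(-57 + 560) - 301) - 258 = ((11447/159)/503 - 301) - 258 = ((11447/159)*(1/503) - 301) - 258 = (11447/79977 - 301) - 258 = -24061630/79977 - 258 = -44695696/79977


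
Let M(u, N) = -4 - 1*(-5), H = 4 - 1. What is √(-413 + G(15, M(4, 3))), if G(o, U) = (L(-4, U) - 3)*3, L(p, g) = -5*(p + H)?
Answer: I*√407 ≈ 20.174*I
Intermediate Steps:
H = 3
L(p, g) = -15 - 5*p (L(p, g) = -5*(p + 3) = -5*(3 + p) = -15 - 5*p)
M(u, N) = 1 (M(u, N) = -4 + 5 = 1)
G(o, U) = 6 (G(o, U) = ((-15 - 5*(-4)) - 3)*3 = ((-15 + 20) - 3)*3 = (5 - 3)*3 = 2*3 = 6)
√(-413 + G(15, M(4, 3))) = √(-413 + 6) = √(-407) = I*√407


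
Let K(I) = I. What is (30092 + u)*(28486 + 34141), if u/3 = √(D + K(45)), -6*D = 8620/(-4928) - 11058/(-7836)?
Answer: 1884571684 + 62627*√65612435238042/402248 ≈ 1.8858e+9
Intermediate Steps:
D = 271927/4826976 (D = -(8620/(-4928) - 11058/(-7836))/6 = -(8620*(-1/4928) - 11058*(-1/7836))/6 = -(-2155/1232 + 1843/1306)/6 = -⅙*(-271927/804496) = 271927/4826976 ≈ 0.056335)
u = √65612435238042/402248 (u = 3*√(271927/4826976 + 45) = 3*√(217485847/4826976) = 3*(√65612435238042/1206744) = √65612435238042/402248 ≈ 20.137)
(30092 + u)*(28486 + 34141) = (30092 + √65612435238042/402248)*(28486 + 34141) = (30092 + √65612435238042/402248)*62627 = 1884571684 + 62627*√65612435238042/402248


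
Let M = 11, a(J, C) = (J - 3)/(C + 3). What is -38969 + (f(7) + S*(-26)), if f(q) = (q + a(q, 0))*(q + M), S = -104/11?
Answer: -424305/11 ≈ -38573.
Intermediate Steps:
a(J, C) = (-3 + J)/(3 + C)
S = -104/11 (S = -104*1/11 = -104/11 ≈ -9.4545)
f(q) = (-1 + 4*q/3)*(11 + q) (f(q) = (q + (-3 + q)/(3 + 0))*(q + 11) = (q + (-3 + q)/3)*(11 + q) = (q + (-1 + q/3))*(11 + q) = (-1 + 4*q/3)*(11 + q))
-38969 + (f(7) + S*(-26)) = -38969 + ((-11 + (4/3)*7² + (41/3)*7) - 104/11*(-26)) = -38969 + ((-11 + (4/3)*49 + 287/3) + 2704/11) = -38969 + ((-11 + 196/3 + 287/3) + 2704/11) = -38969 + (150 + 2704/11) = -38969 + 4354/11 = -424305/11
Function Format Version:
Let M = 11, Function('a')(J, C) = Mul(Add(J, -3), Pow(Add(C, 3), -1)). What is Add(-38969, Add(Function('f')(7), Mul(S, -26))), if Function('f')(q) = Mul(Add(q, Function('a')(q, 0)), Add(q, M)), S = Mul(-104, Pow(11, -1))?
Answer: Rational(-424305, 11) ≈ -38573.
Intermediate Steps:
Function('a')(J, C) = Mul(Pow(Add(3, C), -1), Add(-3, J)) (Function('a')(J, C) = Mul(Add(-3, J), Pow(Add(3, C), -1)) = Mul(Pow(Add(3, C), -1), Add(-3, J)))
S = Rational(-104, 11) (S = Mul(-104, Rational(1, 11)) = Rational(-104, 11) ≈ -9.4545)
Function('f')(q) = Mul(Add(-1, Mul(Rational(4, 3), q)), Add(11, q)) (Function('f')(q) = Mul(Add(q, Mul(Pow(Add(3, 0), -1), Add(-3, q))), Add(q, 11)) = Mul(Add(q, Mul(Pow(3, -1), Add(-3, q))), Add(11, q)) = Mul(Add(q, Mul(Rational(1, 3), Add(-3, q))), Add(11, q)) = Mul(Add(q, Add(-1, Mul(Rational(1, 3), q))), Add(11, q)) = Mul(Add(-1, Mul(Rational(4, 3), q)), Add(11, q)))
Add(-38969, Add(Function('f')(7), Mul(S, -26))) = Add(-38969, Add(Add(-11, Mul(Rational(4, 3), Pow(7, 2)), Mul(Rational(41, 3), 7)), Mul(Rational(-104, 11), -26))) = Add(-38969, Add(Add(-11, Mul(Rational(4, 3), 49), Rational(287, 3)), Rational(2704, 11))) = Add(-38969, Add(Add(-11, Rational(196, 3), Rational(287, 3)), Rational(2704, 11))) = Add(-38969, Add(150, Rational(2704, 11))) = Add(-38969, Rational(4354, 11)) = Rational(-424305, 11)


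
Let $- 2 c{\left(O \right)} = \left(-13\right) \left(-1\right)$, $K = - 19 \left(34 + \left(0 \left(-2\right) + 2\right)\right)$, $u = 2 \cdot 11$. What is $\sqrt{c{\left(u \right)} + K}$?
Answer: $\frac{i \sqrt{2762}}{2} \approx 26.277 i$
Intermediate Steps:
$u = 22$
$K = -684$ ($K = - 19 \left(34 + \left(0 + 2\right)\right) = - 19 \left(34 + 2\right) = \left(-19\right) 36 = -684$)
$c{\left(O \right)} = - \frac{13}{2}$ ($c{\left(O \right)} = - \frac{\left(-13\right) \left(-1\right)}{2} = \left(- \frac{1}{2}\right) 13 = - \frac{13}{2}$)
$\sqrt{c{\left(u \right)} + K} = \sqrt{- \frac{13}{2} - 684} = \sqrt{- \frac{1381}{2}} = \frac{i \sqrt{2762}}{2}$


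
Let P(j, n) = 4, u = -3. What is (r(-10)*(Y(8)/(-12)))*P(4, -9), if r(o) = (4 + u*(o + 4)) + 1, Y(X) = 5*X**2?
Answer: -7360/3 ≈ -2453.3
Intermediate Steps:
r(o) = -7 - 3*o (r(o) = (4 - 3*(o + 4)) + 1 = (4 - 3*(4 + o)) + 1 = (4 + (-12 - 3*o)) + 1 = (-8 - 3*o) + 1 = -7 - 3*o)
(r(-10)*(Y(8)/(-12)))*P(4, -9) = ((-7 - 3*(-10))*((5*8**2)/(-12)))*4 = ((-7 + 30)*((5*64)*(-1/12)))*4 = (23*(320*(-1/12)))*4 = (23*(-80/3))*4 = -1840/3*4 = -7360/3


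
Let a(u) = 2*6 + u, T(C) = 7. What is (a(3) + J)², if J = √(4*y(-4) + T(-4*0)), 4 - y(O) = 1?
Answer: (15 + √19)² ≈ 374.77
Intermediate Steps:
y(O) = 3 (y(O) = 4 - 1*1 = 4 - 1 = 3)
J = √19 (J = √(4*3 + 7) = √(12 + 7) = √19 ≈ 4.3589)
a(u) = 12 + u
(a(3) + J)² = ((12 + 3) + √19)² = (15 + √19)²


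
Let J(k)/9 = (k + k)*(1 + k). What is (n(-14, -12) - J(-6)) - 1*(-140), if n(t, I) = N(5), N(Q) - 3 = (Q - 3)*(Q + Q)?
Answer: -377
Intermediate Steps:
J(k) = 18*k*(1 + k) (J(k) = 9*((k + k)*(1 + k)) = 9*((2*k)*(1 + k)) = 9*(2*k*(1 + k)) = 18*k*(1 + k))
N(Q) = 3 + 2*Q*(-3 + Q) (N(Q) = 3 + (Q - 3)*(Q + Q) = 3 + (-3 + Q)*(2*Q) = 3 + 2*Q*(-3 + Q))
n(t, I) = 23 (n(t, I) = 3 - 6*5 + 2*5**2 = 3 - 30 + 2*25 = 3 - 30 + 50 = 23)
(n(-14, -12) - J(-6)) - 1*(-140) = (23 - 18*(-6)*(1 - 6)) - 1*(-140) = (23 - 18*(-6)*(-5)) + 140 = (23 - 1*540) + 140 = (23 - 540) + 140 = -517 + 140 = -377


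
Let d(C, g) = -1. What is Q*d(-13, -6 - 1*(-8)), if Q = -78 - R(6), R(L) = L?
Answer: 84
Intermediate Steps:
Q = -84 (Q = -78 - 1*6 = -78 - 6 = -84)
Q*d(-13, -6 - 1*(-8)) = -84*(-1) = 84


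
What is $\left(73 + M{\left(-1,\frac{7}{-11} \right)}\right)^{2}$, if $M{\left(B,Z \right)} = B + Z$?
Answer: $\frac{616225}{121} \approx 5092.8$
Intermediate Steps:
$\left(73 + M{\left(-1,\frac{7}{-11} \right)}\right)^{2} = \left(73 - \left(1 - \frac{7}{-11}\right)\right)^{2} = \left(73 + \left(-1 + 7 \left(- \frac{1}{11}\right)\right)\right)^{2} = \left(73 - \frac{18}{11}\right)^{2} = \left(\frac{785}{11}\right)^{2} = \frac{616225}{121}$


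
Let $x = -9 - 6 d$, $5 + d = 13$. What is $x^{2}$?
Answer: $3249$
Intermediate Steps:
$d = 8$ ($d = -5 + 13 = 8$)
$x = -57$ ($x = -9 - 48 = -57$)
$x^{2} = \left(-57\right)^{2} = 3249$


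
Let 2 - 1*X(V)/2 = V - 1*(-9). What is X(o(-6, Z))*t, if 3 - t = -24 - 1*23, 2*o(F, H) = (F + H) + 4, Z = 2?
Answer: -700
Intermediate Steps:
o(F, H) = 2 + F/2 + H/2 (o(F, H) = ((F + H) + 4)/2 = (4 + F + H)/2 = 2 + F/2 + H/2)
X(V) = -14 - 2*V (X(V) = 4 - 2*(V - 1*(-9)) = 4 - 2*(V + 9) = 4 - 2*(9 + V) = 4 + (-18 - 2*V) = -14 - 2*V)
t = 50 (t = 3 - (-24 - 1*23) = 3 - (-24 - 23) = 3 - 1*(-47) = 3 + 47 = 50)
X(o(-6, Z))*t = (-14 - 2*(2 + (½)*(-6) + (½)*2))*50 = (-14 - 2*(2 - 3 + 1))*50 = (-14 - 2*0)*50 = (-14 + 0)*50 = -14*50 = -700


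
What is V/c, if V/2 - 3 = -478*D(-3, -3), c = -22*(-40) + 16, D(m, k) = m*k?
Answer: -4299/448 ≈ -9.5960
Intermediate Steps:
D(m, k) = k*m
c = 896 (c = 880 + 16 = 896)
V = -8598 (V = 6 + 2*(-(-1434)*(-3)) = 6 + 2*(-478*9) = 6 + 2*(-4302) = 6 - 8604 = -8598)
V/c = -8598/896 = -8598*1/896 = -4299/448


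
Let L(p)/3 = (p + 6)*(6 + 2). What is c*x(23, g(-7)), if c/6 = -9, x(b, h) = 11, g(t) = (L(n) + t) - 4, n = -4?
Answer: -594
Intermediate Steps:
L(p) = 144 + 24*p (L(p) = 3*((p + 6)*(6 + 2)) = 3*((6 + p)*8) = 3*(48 + 8*p) = 144 + 24*p)
g(t) = 44 + t (g(t) = ((144 + 24*(-4)) + t) - 4 = ((144 - 96) + t) - 4 = (48 + t) - 4 = 44 + t)
c = -54 (c = 6*(-9) = -54)
c*x(23, g(-7)) = -54*11 = -594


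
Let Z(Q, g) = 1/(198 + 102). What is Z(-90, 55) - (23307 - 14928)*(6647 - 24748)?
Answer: 45500483701/300 ≈ 1.5167e+8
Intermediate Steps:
Z(Q, g) = 1/300
Z(-90, 55) - (23307 - 14928)*(6647 - 24748) = 1/300 - (23307 - 14928)*(6647 - 24748) = 1/300 - 8379*(-18101) = 1/300 - 1*(-151668279) = 1/300 + 151668279 = 45500483701/300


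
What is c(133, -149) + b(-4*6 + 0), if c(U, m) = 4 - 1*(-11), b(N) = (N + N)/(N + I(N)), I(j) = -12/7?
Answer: 253/15 ≈ 16.867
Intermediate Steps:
I(j) = -12/7 (I(j) = -12*⅐ = -12/7)
b(N) = 2*N/(-12/7 + N) (b(N) = (N + N)/(N - 12/7) = (2*N)/(-12/7 + N) = 2*N/(-12/7 + N))
c(U, m) = 15 (c(U, m) = 4 + 11 = 15)
c(133, -149) + b(-4*6 + 0) = 15 + 14*(-4*6 + 0)/(-12 + 7*(-4*6 + 0)) = 15 + 14*(-24 + 0)/(-12 + 7*(-24 + 0)) = 15 + 14*(-24)/(-12 + 7*(-24)) = 15 + 14*(-24)/(-12 - 168) = 15 + 14*(-24)/(-180) = 15 + 14*(-24)*(-1/180) = 15 + 28/15 = 253/15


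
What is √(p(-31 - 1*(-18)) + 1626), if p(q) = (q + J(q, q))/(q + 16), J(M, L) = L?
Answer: 2*√3639/3 ≈ 40.216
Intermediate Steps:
p(q) = 2*q/(16 + q) (p(q) = (q + q)/(q + 16) = (2*q)/(16 + q) = 2*q/(16 + q))
√(p(-31 - 1*(-18)) + 1626) = √(2*(-31 - 1*(-18))/(16 + (-31 - 1*(-18))) + 1626) = √(2*(-31 + 18)/(16 + (-31 + 18)) + 1626) = √(2*(-13)/(16 - 13) + 1626) = √(2*(-13)/3 + 1626) = √(2*(-13)*(⅓) + 1626) = √(-26/3 + 1626) = √(4852/3) = 2*√3639/3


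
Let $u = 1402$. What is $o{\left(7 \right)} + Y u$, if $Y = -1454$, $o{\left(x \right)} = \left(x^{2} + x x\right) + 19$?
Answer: $-2038391$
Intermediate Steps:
$o{\left(x \right)} = 19 + 2 x^{2}$ ($o{\left(x \right)} = \left(x^{2} + x^{2}\right) + 19 = 2 x^{2} + 19 = 19 + 2 x^{2}$)
$o{\left(7 \right)} + Y u = \left(19 + 2 \cdot 7^{2}\right) - 2038508 = \left(19 + 2 \cdot 49\right) - 2038508 = \left(19 + 98\right) - 2038508 = 117 - 2038508 = -2038391$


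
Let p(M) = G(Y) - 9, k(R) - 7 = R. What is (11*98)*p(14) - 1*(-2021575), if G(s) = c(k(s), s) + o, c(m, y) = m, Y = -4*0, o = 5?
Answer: 2024809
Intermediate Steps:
k(R) = 7 + R
Y = 0
G(s) = 12 + s (G(s) = (7 + s) + 5 = 12 + s)
p(M) = 3 (p(M) = (12 + 0) - 9 = 12 - 9 = 3)
(11*98)*p(14) - 1*(-2021575) = (11*98)*3 - 1*(-2021575) = 1078*3 + 2021575 = 3234 + 2021575 = 2024809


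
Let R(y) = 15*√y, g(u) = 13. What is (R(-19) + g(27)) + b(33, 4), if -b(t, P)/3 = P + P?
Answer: -11 + 15*I*√19 ≈ -11.0 + 65.384*I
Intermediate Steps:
b(t, P) = -6*P (b(t, P) = -3*(P + P) = -6*P)
(R(-19) + g(27)) + b(33, 4) = (15*√(-19) + 13) - 6*4 = (15*(I*√19) + 13) - 24 = (15*I*√19 + 13) - 24 = (13 + 15*I*√19) - 24 = -11 + 15*I*√19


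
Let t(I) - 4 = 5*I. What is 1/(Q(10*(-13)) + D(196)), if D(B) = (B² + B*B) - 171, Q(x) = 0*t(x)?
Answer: 1/76661 ≈ 1.3044e-5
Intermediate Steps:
t(I) = 4 + 5*I
Q(x) = 0 (Q(x) = 0*(4 + 5*x) = 0)
D(B) = -171 + 2*B² (D(B) = (B² + B²) - 171 = 2*B² - 171 = -171 + 2*B²)
1/(Q(10*(-13)) + D(196)) = 1/(0 + (-171 + 2*196²)) = 1/(0 + (-171 + 2*38416)) = 1/(0 + (-171 + 76832)) = 1/(0 + 76661) = 1/76661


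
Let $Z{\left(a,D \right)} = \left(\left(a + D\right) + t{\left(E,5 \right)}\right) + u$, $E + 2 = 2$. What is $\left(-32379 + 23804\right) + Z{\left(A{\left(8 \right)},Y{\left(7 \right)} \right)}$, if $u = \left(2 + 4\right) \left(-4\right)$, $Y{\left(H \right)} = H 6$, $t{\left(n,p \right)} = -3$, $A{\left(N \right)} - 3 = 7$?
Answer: $-8550$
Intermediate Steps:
$E = 0$ ($E = -2 + 2 = 0$)
$A{\left(N \right)} = 10$ ($A{\left(N \right)} = 3 + 7 = 10$)
$Y{\left(H \right)} = 6 H$
$u = -24$ ($u = 6 \left(-4\right) = -24$)
$Z{\left(a,D \right)} = -27 + D + a$ ($Z{\left(a,D \right)} = \left(\left(a + D\right) - 3\right) - 24 = \left(\left(D + a\right) - 3\right) - 24 = \left(-3 + D + a\right) - 24 = -27 + D + a$)
$\left(-32379 + 23804\right) + Z{\left(A{\left(8 \right)},Y{\left(7 \right)} \right)} = \left(-32379 + 23804\right) + \left(-27 + 6 \cdot 7 + 10\right) = -8575 + \left(-27 + 42 + 10\right) = -8575 + 25 = -8550$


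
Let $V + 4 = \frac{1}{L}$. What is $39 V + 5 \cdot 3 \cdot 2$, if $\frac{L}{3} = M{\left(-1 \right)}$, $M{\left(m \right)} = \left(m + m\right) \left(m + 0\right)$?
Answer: $- \frac{239}{2} \approx -119.5$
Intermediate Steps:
$M{\left(m \right)} = 2 m^{2}$ ($M{\left(m \right)} = 2 m m = 2 m^{2}$)
$L = 6$ ($L = 3 \cdot 2 \left(-1\right)^{2} = 3 \cdot 2 \cdot 1 = 3 \cdot 2 = 6$)
$V = - \frac{23}{6}$ ($V = -4 + \frac{1}{6} = - \frac{23}{6} \approx -3.8333$)
$39 V + 5 \cdot 3 \cdot 2 = 39 \left(- \frac{23}{6}\right) + 5 \cdot 3 \cdot 2 = - \frac{299}{2} + 15 \cdot 2 = - \frac{299}{2} + 30 = - \frac{239}{2}$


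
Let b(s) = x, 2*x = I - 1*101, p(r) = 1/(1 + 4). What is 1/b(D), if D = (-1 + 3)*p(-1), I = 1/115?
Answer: -115/5807 ≈ -0.019804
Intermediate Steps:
I = 1/115 ≈ 0.0086956
p(r) = 1/5
x = -5807/115 (x = (1/115 - 1*101)/2 = (1/115 - 101)/2 = (1/2)*(-11614/115) = -5807/115 ≈ -50.496)
D = 2/5 (D = (-1 + 3)*(1/5) = 2*(1/5) = 2/5 ≈ 0.40000)
b(s) = -5807/115
1/b(D) = 1/(-5807/115) = -115/5807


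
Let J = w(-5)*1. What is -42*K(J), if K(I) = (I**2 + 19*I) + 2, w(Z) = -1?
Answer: 672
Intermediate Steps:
J = -1 (J = -1*1 = -1)
K(I) = 2 + I**2 + 19*I
-42*K(J) = -42*(2 + (-1)**2 + 19*(-1)) = -42*(2 + 1 - 19) = -42*(-16) = 672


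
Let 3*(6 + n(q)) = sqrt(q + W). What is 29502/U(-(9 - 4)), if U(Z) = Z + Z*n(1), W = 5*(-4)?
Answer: 132759/122 + 44253*I*sqrt(19)/610 ≈ 1088.2 + 316.22*I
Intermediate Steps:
W = -20
n(q) = -6 + sqrt(-20 + q)/3 (n(q) = -6 + sqrt(q - 20)/3 = -6 + sqrt(-20 + q)/3)
U(Z) = Z + Z*(-6 + I*sqrt(19)/3) (U(Z) = Z + Z*(-6 + sqrt(-20 + 1)/3) = Z + Z*(-6 + sqrt(-19)/3) = Z + Z*(-6 + (I*sqrt(19))/3) = Z + Z*(-6 + I*sqrt(19)/3))
29502/U(-(9 - 4)) = 29502/(((-(9 - 4))*(-15 + I*sqrt(19))/3)) = 29502/(((-1*5)*(-15 + I*sqrt(19))/3)) = 29502/(((1/3)*(-5)*(-15 + I*sqrt(19)))) = 29502/(25 - 5*I*sqrt(19)/3)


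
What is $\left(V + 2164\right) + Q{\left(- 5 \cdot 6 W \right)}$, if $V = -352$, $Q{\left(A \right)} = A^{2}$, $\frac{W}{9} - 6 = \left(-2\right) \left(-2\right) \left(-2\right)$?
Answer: $293412$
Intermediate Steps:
$W = -18$ ($W = 54 + 9 \left(-2\right) \left(-2\right) \left(-2\right) = 54 + 9 \cdot 4 \left(-2\right) = 54 + 9 \left(-8\right) = 54 - 72 = -18$)
$\left(V + 2164\right) + Q{\left(- 5 \cdot 6 W \right)} = \left(-352 + 2164\right) + \left(- 5 \cdot 6 \left(-18\right)\right)^{2} = 1812 + \left(\left(-5\right) \left(-108\right)\right)^{2} = 1812 + 540^{2} = 1812 + 291600 = 293412$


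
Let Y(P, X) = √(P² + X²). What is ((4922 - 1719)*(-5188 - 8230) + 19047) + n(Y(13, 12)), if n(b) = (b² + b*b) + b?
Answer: -42958181 + √313 ≈ -4.2958e+7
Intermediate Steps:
n(b) = b + 2*b² (n(b) = (b² + b²) + b = 2*b² + b = b + 2*b²)
((4922 - 1719)*(-5188 - 8230) + 19047) + n(Y(13, 12)) = ((4922 - 1719)*(-5188 - 8230) + 19047) + √(13² + 12²)*(1 + 2*√(13² + 12²)) = (3203*(-13418) + 19047) + √(169 + 144)*(1 + 2*√(169 + 144)) = (-42977854 + 19047) + √313*(1 + 2*√313) = -42958807 + √313*(1 + 2*√313)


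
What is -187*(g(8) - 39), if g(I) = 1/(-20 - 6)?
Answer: 189805/26 ≈ 7300.2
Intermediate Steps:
g(I) = -1/26 (g(I) = 1/(-26) = -1/26)
-187*(g(8) - 39) = -187*(-1/26 - 39) = -187*(-1015/26) = 189805/26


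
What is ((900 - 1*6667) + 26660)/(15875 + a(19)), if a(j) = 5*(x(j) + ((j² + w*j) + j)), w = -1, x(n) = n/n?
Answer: 20893/17685 ≈ 1.1814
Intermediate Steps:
x(n) = 1
a(j) = 5 + 5*j² (a(j) = 5*(1 + ((j² - j) + j)) = 5*(1 + j²) = 5 + 5*j²)
((900 - 1*6667) + 26660)/(15875 + a(19)) = ((900 - 1*6667) + 26660)/(15875 + (5 + 5*19²)) = ((900 - 6667) + 26660)/(15875 + (5 + 5*361)) = (-5767 + 26660)/(15875 + (5 + 1805)) = 20893/(15875 + 1810) = 20893/17685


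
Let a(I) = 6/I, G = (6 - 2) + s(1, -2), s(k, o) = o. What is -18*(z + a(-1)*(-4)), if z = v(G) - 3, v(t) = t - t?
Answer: -378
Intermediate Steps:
G = 2 (G = (6 - 2) - 2 = 4 - 2 = 2)
v(t) = 0
z = -3 (z = 0 - 3 = -3)
-18*(z + a(-1)*(-4)) = -18*(-3 + (6/(-1))*(-4)) = -18*(-3 + (6*(-1))*(-4)) = -18*(-3 - 6*(-4)) = -18*(-3 + 24) = -18*21 = -378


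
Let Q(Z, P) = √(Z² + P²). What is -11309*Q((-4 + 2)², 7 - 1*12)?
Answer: -11309*√41 ≈ -72413.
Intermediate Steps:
Q(Z, P) = √(P² + Z²)
-11309*Q((-4 + 2)², 7 - 1*12) = -11309*√((7 - 1*12)² + ((-4 + 2)²)²) = -11309*√((7 - 12)² + ((-2)²)²) = -11309*√((-5)² + 4²) = -11309*√(25 + 16) = -11309*√41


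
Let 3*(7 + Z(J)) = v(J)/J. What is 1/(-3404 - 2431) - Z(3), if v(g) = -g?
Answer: 14263/1945 ≈ 7.3332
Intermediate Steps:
Z(J) = -22/3 (Z(J) = -7 + ((-J)/J)/3 = -7 + (⅓)*(-1) = -7 - ⅓ = -22/3)
1/(-3404 - 2431) - Z(3) = 1/(-3404 - 2431) - 1*(-22/3) = 1/(-5835) + 22/3 = -1/5835 + 22/3 = 14263/1945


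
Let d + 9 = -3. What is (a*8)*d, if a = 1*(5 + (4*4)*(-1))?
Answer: 1056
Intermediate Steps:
d = -12 (d = -9 - 3 = -12)
a = -11 (a = 1*(5 + 16*(-1)) = 1*(5 - 16) = 1*(-11) = -11)
(a*8)*d = -11*8*(-12) = -88*(-12) = 1056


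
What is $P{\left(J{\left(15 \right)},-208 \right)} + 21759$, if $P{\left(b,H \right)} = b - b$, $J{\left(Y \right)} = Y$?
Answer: $21759$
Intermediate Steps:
$P{\left(b,H \right)} = 0$
$P{\left(J{\left(15 \right)},-208 \right)} + 21759 = 0 + 21759 = 21759$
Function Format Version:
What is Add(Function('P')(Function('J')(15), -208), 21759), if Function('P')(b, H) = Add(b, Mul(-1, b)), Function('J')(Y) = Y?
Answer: 21759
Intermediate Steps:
Function('P')(b, H) = 0
Add(Function('P')(Function('J')(15), -208), 21759) = Add(0, 21759) = 21759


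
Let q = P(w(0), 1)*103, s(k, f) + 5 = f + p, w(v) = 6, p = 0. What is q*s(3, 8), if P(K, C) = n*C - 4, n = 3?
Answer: -309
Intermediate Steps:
s(k, f) = -5 + f (s(k, f) = -5 + (f + 0) = -5 + f)
P(K, C) = -4 + 3*C (P(K, C) = 3*C - 4 = -4 + 3*C)
q = -103 (q = (-4 + 3*1)*103 = (-4 + 3)*103 = -1*103 = -103)
q*s(3, 8) = -103*(-5 + 8) = -103*3 = -309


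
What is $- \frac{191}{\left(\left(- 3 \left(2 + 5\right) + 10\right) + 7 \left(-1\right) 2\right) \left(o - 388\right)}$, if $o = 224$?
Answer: $- \frac{191}{4100} \approx -0.046585$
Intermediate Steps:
$- \frac{191}{\left(\left(- 3 \left(2 + 5\right) + 10\right) + 7 \left(-1\right) 2\right) \left(o - 388\right)} = - \frac{191}{\left(\left(- 3 \left(2 + 5\right) + 10\right) + 7 \left(-1\right) 2\right) \left(224 - 388\right)} = - \frac{191}{\left(\left(\left(-3\right) 7 + 10\right) - 14\right) \left(-164\right)} = - \frac{191}{\left(\left(-21 + 10\right) - 14\right) \left(-164\right)} = - \frac{191}{\left(-11 - 14\right) \left(-164\right)} = - \frac{191}{\left(-25\right) \left(-164\right)} = - \frac{191}{4100}$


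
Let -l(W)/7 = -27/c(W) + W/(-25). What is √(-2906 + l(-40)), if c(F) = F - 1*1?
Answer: I*√122789055/205 ≈ 54.054*I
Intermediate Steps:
c(F) = -1 + F (c(F) = F - 1 = -1 + F)
l(W) = 189/(-1 + W) + 7*W/25 (l(W) = -7*(-27/(-1 + W) + W/(-25)) = -7*(-27/(-1 + W) + W*(-1/25)) = -7*(-27/(-1 + W) - W/25) = 189/(-1 + W) + 7*W/25)
√(-2906 + l(-40)) = √(-2906 + 7*(675 - 40*(-1 - 40))/(25*(-1 - 40))) = √(-2906 + (7/25)*(675 - 40*(-41))/(-41)) = √(-2906 + (7/25)*(-1/41)*(675 + 1640)) = √(-2906 + (7/25)*(-1/41)*2315) = √(-2906 - 3241/205) = √(-598971/205) = I*√122789055/205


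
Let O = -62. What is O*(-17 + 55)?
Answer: -2356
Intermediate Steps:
O*(-17 + 55) = -62*(-17 + 55) = -62*38 = -2356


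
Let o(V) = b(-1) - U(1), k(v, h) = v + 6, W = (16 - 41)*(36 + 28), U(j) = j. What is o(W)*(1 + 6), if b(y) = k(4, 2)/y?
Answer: -77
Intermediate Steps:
W = -1600 (W = -25*64 = -1600)
k(v, h) = 6 + v
b(y) = 10/y (b(y) = (6 + 4)/y = 10/y)
o(V) = -11 (o(V) = 10/(-1) - 1*1 = 10*(-1) - 1 = -10 - 1 = -11)
o(W)*(1 + 6) = -11*(1 + 6) = -11*7 = -77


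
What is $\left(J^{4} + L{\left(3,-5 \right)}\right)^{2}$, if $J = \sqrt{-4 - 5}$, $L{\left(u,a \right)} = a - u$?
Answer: $5329$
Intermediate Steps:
$J = 3 i$ ($J = \sqrt{-9} = 3 i \approx 3.0 i$)
$\left(J^{4} + L{\left(3,-5 \right)}\right)^{2} = \left(\left(3 i\right)^{4} - 8\right)^{2} = \left(81 - 8\right)^{2} = 73^{2} = 5329$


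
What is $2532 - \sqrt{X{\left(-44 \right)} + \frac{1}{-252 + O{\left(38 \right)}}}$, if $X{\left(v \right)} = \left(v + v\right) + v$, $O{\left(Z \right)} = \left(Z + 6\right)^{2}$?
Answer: $2532 - \frac{i \sqrt{93582827}}{842} \approx 2532.0 - 11.489 i$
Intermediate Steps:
$O{\left(Z \right)} = \left(6 + Z\right)^{2}$
$X{\left(v \right)} = 3 v$ ($X{\left(v \right)} = 2 v + v = 3 v$)
$2532 - \sqrt{X{\left(-44 \right)} + \frac{1}{-252 + O{\left(38 \right)}}} = 2532 - \sqrt{3 \left(-44\right) + \frac{1}{-252 + \left(6 + 38\right)^{2}}} = 2532 - \sqrt{-132 + \frac{1}{-252 + 44^{2}}} = 2532 - \sqrt{-132 + \frac{1}{-252 + 1936}} = 2532 - \sqrt{-132 + \frac{1}{1684}} = 2532 - \sqrt{- \frac{222287}{1684}} = 2532 - \frac{i \sqrt{93582827}}{842}$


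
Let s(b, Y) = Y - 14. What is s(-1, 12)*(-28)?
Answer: 56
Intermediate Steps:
s(b, Y) = -14 + Y
s(-1, 12)*(-28) = (-14 + 12)*(-28) = -2*(-28) = 56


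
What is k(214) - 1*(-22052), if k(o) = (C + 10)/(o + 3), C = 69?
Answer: 4785363/217 ≈ 22052.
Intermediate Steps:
k(o) = 79/(3 + o) (k(o) = (69 + 10)/(o + 3) = 79/(3 + o))
k(214) - 1*(-22052) = 79/(3 + 214) - 1*(-22052) = 79/217 + 22052 = 4785363/217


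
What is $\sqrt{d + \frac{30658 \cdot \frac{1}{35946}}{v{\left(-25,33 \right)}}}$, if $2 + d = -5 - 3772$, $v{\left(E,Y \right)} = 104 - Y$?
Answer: $\frac{2 i \sqrt{170934945045034}}{425361} \approx 61.473 i$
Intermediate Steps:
$d = -3779$ ($d = -2 - 3777 = -3779$)
$\sqrt{d + \frac{30658 \cdot \frac{1}{35946}}{v{\left(-25,33 \right)}}} = \sqrt{-3779 + \frac{30658 \cdot \frac{1}{35946}}{104 - 33}} = \sqrt{-3779 + \frac{15329}{17973 \cdot 71}} = \sqrt{-3779 + \frac{15329}{17973} \cdot \frac{1}{71}} = \sqrt{-3779 + \frac{15329}{1276083}} = \sqrt{- \frac{4822302328}{1276083}} = \frac{2 i \sqrt{170934945045034}}{425361}$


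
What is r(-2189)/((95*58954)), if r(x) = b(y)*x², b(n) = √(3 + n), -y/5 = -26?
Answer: 4791721*√133/5600630 ≈ 9.8669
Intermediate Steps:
y = 130 (y = -5*(-26) = 130)
r(x) = √133*x² (r(x) = √(3 + 130)*x² = √133*x²)
r(-2189)/((95*58954)) = (√133*(-2189)²)/((95*58954)) = (√133*4791721)/5600630 = (4791721*√133)*(1/5600630) = 4791721*√133/5600630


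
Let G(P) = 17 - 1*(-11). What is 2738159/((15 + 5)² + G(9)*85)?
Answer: 2738159/2780 ≈ 984.95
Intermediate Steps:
G(P) = 28 (G(P) = 17 + 11 = 28)
2738159/((15 + 5)² + G(9)*85) = 2738159/((15 + 5)² + 28*85) = 2738159/(20² + 2380) = 2738159/(400 + 2380) = 2738159/2780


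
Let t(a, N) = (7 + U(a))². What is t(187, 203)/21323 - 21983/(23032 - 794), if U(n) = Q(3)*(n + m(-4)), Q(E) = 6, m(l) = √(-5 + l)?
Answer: 27869517937/474180874 + 40644*I/21323 ≈ 58.774 + 1.9061*I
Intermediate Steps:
U(n) = 6*n + 18*I (U(n) = 6*(n + √(-5 - 4)) = 6*(n + √(-9)) = 6*(n + 3*I) = 6*n + 18*I)
t(a, N) = (7 + 6*a + 18*I)² (t(a, N) = (7 + (6*a + 18*I))² = (7 + 6*a + 18*I)²)
t(187, 203)/21323 - 21983/(23032 - 794) = (7 + 6*187 + 18*I)²/21323 - 21983/(23032 - 794) = (7 + 1122 + 18*I)²*(1/21323) - 21983/22238 = (1129 + 18*I)²*(1/21323) - 21983*1/22238 = (1129 + 18*I)²/21323 - 21983/22238 = -21983/22238 + (1129 + 18*I)²/21323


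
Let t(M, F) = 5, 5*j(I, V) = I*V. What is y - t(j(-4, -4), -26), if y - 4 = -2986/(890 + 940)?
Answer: -2408/915 ≈ -2.6317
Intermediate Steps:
j(I, V) = I*V/5 (j(I, V) = (I*V)/5 = I*V/5)
y = 2167/915 (y = 4 - 2986/(890 + 940) = 4 - 2986/1830 = 4 - 2986*1/1830 = 4 - 1493/915 = 2167/915 ≈ 2.3683)
y - t(j(-4, -4), -26) = 2167/915 - 1*5 = 2167/915 - 5 = -2408/915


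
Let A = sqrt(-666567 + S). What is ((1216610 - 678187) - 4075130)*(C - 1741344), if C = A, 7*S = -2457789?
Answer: 6158623514208 - 3536707*I*sqrt(49866306)/7 ≈ 6.1586e+12 - 3.5678e+9*I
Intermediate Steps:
S = -2457789/7 (S = (1/7)*(-2457789) = -2457789/7 ≈ -3.5111e+5)
A = I*sqrt(49866306)/7 (A = sqrt(-666567 - 2457789/7) = sqrt(-7123758/7) = I*sqrt(49866306)/7 ≈ 1008.8*I)
C = I*sqrt(49866306)/7 ≈ 1008.8*I
((1216610 - 678187) - 4075130)*(C - 1741344) = ((1216610 - 678187) - 4075130)*(I*sqrt(49866306)/7 - 1741344) = (538423 - 4075130)*(-1741344 + I*sqrt(49866306)/7) = -3536707*(-1741344 + I*sqrt(49866306)/7) = 6158623514208 - 3536707*I*sqrt(49866306)/7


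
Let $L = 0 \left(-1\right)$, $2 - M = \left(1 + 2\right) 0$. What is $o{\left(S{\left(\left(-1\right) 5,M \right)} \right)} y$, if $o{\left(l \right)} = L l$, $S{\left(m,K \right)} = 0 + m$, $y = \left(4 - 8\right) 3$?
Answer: $0$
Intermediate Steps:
$M = 2$ ($M = 2 - \left(1 + 2\right) 0 = 2 - 3 \cdot 0 = 2 - 0 = 2 + 0 = 2$)
$y = -12$ ($y = \left(-4\right) 3 = -12$)
$S{\left(m,K \right)} = m$
$L = 0$
$o{\left(l \right)} = 0$ ($o{\left(l \right)} = 0 l = 0$)
$o{\left(S{\left(\left(-1\right) 5,M \right)} \right)} y = 0 \left(-12\right) = 0$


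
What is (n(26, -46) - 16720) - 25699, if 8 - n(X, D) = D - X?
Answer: -42339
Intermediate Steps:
n(X, D) = 8 + X - D (n(X, D) = 8 - (D - X) = 8 + (X - D) = 8 + X - D)
(n(26, -46) - 16720) - 25699 = ((8 + 26 - 1*(-46)) - 16720) - 25699 = ((8 + 26 + 46) - 16720) - 25699 = (80 - 16720) - 25699 = -16640 - 25699 = -42339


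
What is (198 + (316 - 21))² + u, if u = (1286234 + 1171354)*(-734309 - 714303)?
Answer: -3560091224807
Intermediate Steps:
u = -3560091467856 (u = 2457588*(-1448612) = -3560091467856)
(198 + (316 - 21))² + u = (198 + (316 - 21))² - 3560091467856 = (198 + 295)² - 3560091467856 = 493² - 3560091467856 = 243049 - 3560091467856 = -3560091224807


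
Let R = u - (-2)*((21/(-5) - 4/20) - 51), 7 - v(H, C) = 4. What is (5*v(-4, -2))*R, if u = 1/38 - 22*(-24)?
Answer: 237819/38 ≈ 6258.4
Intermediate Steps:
v(H, C) = 3 (v(H, C) = 7 - 1*4 = 7 - 4 = 3)
u = 20065/38 (u = 1/38 + 528 = 20065/38 ≈ 528.03)
R = 79273/190 (R = 20065/38 - (-2)*((21/(-5) - 4/20) - 51) = 20065/38 - (-2)*((21*(-⅕) - 4*1/20) - 51) = 20065/38 - (-2)*((-21/5 - ⅕) - 51) = 20065/38 - (-2)*(-22/5 - 51) = 20065/38 - (-2)*(-277)/5 = 20065/38 - 1*554/5 = 20065/38 - 554/5 = 79273/190 ≈ 417.23)
(5*v(-4, -2))*R = (5*3)*(79273/190) = 15*(79273/190) = 237819/38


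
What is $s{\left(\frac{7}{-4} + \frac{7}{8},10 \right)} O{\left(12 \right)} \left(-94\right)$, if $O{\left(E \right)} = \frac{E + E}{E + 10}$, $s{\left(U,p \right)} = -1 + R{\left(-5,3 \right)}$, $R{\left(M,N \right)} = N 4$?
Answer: $-1128$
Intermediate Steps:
$R{\left(M,N \right)} = 4 N$
$s{\left(U,p \right)} = 11$ ($s{\left(U,p \right)} = -1 + 4 \cdot 3 = -1 + 12 = 11$)
$O{\left(E \right)} = \frac{2 E}{10 + E}$
$s{\left(\frac{7}{-4} + \frac{7}{8},10 \right)} O{\left(12 \right)} \left(-94\right) = 11 \cdot 2 \cdot 12 \frac{1}{10 + 12} \left(-94\right) = 11 \cdot 2 \cdot 12 \cdot \frac{1}{22} \left(-94\right) = 11 \cdot \frac{12}{11} \left(-94\right) = 12 \left(-94\right) = -1128$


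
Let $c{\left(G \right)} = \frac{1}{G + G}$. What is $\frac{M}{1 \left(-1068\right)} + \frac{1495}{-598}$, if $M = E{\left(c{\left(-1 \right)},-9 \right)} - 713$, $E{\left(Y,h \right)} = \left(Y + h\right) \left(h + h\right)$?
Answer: $- \frac{532}{267} \approx -1.9925$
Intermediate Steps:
$c{\left(G \right)} = \frac{1}{2 G}$
$E{\left(Y,h \right)} = 2 h \left(Y + h\right)$ ($E{\left(Y,h \right)} = \left(Y + h\right) 2 h = 2 h \left(Y + h\right)$)
$M = -542$ ($M = 2 \left(-9\right) \left(\frac{1}{2 \left(-1\right)} - 9\right) - 713 = 2 \left(-9\right) \left(\frac{1}{2} \left(-1\right) - 9\right) - 713 = 2 \left(-9\right) \left(- \frac{1}{2} - 9\right) - 713 = 2 \left(-9\right) \left(- \frac{19}{2}\right) - 713 = 171 - 713 = -542$)
$\frac{M}{1 \left(-1068\right)} + \frac{1495}{-598} = - \frac{542}{1 \left(-1068\right)} + \frac{1495}{-598} = - \frac{542}{-1068} + 1495 \left(- \frac{1}{598}\right) = \left(-542\right) \left(- \frac{1}{1068}\right) - \frac{5}{2} = \frac{271}{534} - \frac{5}{2} = - \frac{532}{267}$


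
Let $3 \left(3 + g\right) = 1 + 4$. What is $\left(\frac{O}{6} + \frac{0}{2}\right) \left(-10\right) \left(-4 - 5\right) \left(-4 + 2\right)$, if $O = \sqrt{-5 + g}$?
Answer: $- 10 i \sqrt{57} \approx - 75.498 i$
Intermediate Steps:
$g = - \frac{4}{3}$ ($g = -3 + \frac{1 + 4}{3} = -3 + \frac{1}{3} \cdot 5 = -3 + \frac{5}{3} = - \frac{4}{3} \approx -1.3333$)
$O = \frac{i \sqrt{57}}{3}$ ($O = \sqrt{-5 - \frac{4}{3}} = \sqrt{- \frac{19}{3}} = \frac{i \sqrt{57}}{3} \approx 2.5166 i$)
$\left(\frac{O}{6} + \frac{0}{2}\right) \left(-10\right) \left(-4 - 5\right) \left(-4 + 2\right) = \left(\frac{\frac{1}{3} i \sqrt{57}}{6} + \frac{0}{2}\right) \left(-10\right) \left(-4 - 5\right) \left(-4 + 2\right) = \left(\frac{i \sqrt{57}}{3} \cdot \frac{1}{6} + 0 \cdot \frac{1}{2}\right) \left(-10\right) \left(\left(-9\right) \left(-2\right)\right) = \left(\frac{i \sqrt{57}}{18} + 0\right) \left(-10\right) 18 = \frac{i \sqrt{57}}{18} \left(-10\right) 18 = - \frac{5 i \sqrt{57}}{9} \cdot 18 = - 10 i \sqrt{57}$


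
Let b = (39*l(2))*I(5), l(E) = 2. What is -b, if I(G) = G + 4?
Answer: -702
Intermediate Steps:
I(G) = 4 + G
b = 702 (b = (39*2)*(4 + 5) = 78*9 = 702)
-b = -1*702 = -702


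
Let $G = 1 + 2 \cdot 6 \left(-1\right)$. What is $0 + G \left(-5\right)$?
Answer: $55$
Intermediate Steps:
$G = -11$ ($G = 1 + 2 \left(-6\right) = 1 - 12 = -11$)
$0 + G \left(-5\right) = 0 - -55 = 0 + 55 = 55$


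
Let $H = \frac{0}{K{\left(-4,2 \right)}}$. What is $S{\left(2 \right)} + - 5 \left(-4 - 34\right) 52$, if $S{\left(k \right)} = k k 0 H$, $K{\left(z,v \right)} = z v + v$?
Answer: $9880$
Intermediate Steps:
$K{\left(z,v \right)} = v + v z$ ($K{\left(z,v \right)} = v z + v = v + v z$)
$H = 0$ ($H = \frac{0}{2 \left(1 - 4\right)} = \frac{0}{2 \left(-3\right)} = \frac{0}{-6} = 0 \left(- \frac{1}{6}\right) = 0$)
$S{\left(k \right)} = 0$ ($S{\left(k \right)} = k k 0 \cdot 0 = k^{2} \cdot 0 \cdot 0 = 0 \cdot 0 = 0$)
$S{\left(2 \right)} + - 5 \left(-4 - 34\right) 52 = 0 + - 5 \left(-4 - 34\right) 52 = 0 + \left(-5\right) \left(-38\right) 52 = 0 + 190 \cdot 52 = 0 + 9880 = 9880$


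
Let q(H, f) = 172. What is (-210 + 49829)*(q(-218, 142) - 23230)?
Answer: -1144114902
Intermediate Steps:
(-210 + 49829)*(q(-218, 142) - 23230) = (-210 + 49829)*(172 - 23230) = 49619*(-23058) = -1144114902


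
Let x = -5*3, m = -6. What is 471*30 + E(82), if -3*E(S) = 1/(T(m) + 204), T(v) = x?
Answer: 8011709/567 ≈ 14130.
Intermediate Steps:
x = -15
T(v) = -15
E(S) = -1/567 (E(S) = -1/(3*(-15 + 204)) = -⅓/189 = -⅓*1/189 = -1/567)
471*30 + E(82) = 471*30 - 1/567 = 14130 - 1/567 = 8011709/567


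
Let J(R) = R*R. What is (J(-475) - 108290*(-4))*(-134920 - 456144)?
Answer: -389384097240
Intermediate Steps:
J(R) = R²
(J(-475) - 108290*(-4))*(-134920 - 456144) = ((-475)² - 108290*(-4))*(-134920 - 456144) = (225625 + 433160)*(-591064) = 658785*(-591064) = -389384097240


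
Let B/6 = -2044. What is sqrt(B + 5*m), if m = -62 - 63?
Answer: I*sqrt(12889) ≈ 113.53*I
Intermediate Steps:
B = -12264 (B = 6*(-2044) = -12264)
m = -125
sqrt(B + 5*m) = sqrt(-12264 + 5*(-125)) = sqrt(-12264 - 625) = sqrt(-12889) = I*sqrt(12889)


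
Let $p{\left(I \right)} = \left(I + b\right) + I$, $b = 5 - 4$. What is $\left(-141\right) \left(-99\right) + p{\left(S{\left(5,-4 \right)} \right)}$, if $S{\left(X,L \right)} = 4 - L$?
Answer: $13976$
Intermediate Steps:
$b = 1$ ($b = 5 - 4 = 1$)
$p{\left(I \right)} = 1 + 2 I$ ($p{\left(I \right)} = \left(I + 1\right) + I = \left(1 + I\right) + I = 1 + 2 I$)
$\left(-141\right) \left(-99\right) + p{\left(S{\left(5,-4 \right)} \right)} = \left(-141\right) \left(-99\right) + \left(1 + 2 \left(4 - -4\right)\right) = 13959 + \left(1 + 2 \left(4 + 4\right)\right) = 13959 + \left(1 + 2 \cdot 8\right) = 13959 + \left(1 + 16\right) = 13959 + 17 = 13976$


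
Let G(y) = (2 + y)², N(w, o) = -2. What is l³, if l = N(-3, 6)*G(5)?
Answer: -941192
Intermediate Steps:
l = -98 (l = -2*(2 + 5)² = -2*7² = -2*49 = -98)
l³ = (-98)³ = -941192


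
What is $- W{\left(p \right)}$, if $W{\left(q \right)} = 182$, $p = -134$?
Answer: $-182$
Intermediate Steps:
$- W{\left(p \right)} = \left(-1\right) 182 = -182$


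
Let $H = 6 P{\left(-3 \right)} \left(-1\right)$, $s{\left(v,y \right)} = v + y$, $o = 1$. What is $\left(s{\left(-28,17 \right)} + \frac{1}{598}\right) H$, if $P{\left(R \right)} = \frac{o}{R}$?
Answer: $- \frac{6577}{299} \approx -21.997$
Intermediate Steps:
$P{\left(R \right)} = \frac{1}{R}$ ($P{\left(R \right)} = 1 \frac{1}{R} = \frac{1}{R}$)
$H = 2$ ($H = \frac{6}{-3} \left(-1\right) = 6 \left(- \frac{1}{3}\right) \left(-1\right) = \left(-2\right) \left(-1\right) = 2$)
$\left(s{\left(-28,17 \right)} + \frac{1}{598}\right) H = \left(\left(-28 + 17\right) + \frac{1}{598}\right) 2 = \left(-11 + \frac{1}{598}\right) 2 = \left(- \frac{6577}{598}\right) 2 = - \frac{6577}{299}$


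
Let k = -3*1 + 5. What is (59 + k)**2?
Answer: 3721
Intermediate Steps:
k = 2 (k = -3 + 5 = 2)
(59 + k)**2 = (59 + 2)**2 = 61**2 = 3721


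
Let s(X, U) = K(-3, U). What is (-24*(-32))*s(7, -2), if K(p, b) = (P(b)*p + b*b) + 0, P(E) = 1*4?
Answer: -6144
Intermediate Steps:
P(E) = 4
K(p, b) = b**2 + 4*p (K(p, b) = (4*p + b*b) + 0 = (4*p + b**2) + 0 = (b**2 + 4*p) + 0 = b**2 + 4*p)
s(X, U) = -12 + U**2 (s(X, U) = U**2 + 4*(-3) = U**2 - 12 = -12 + U**2)
(-24*(-32))*s(7, -2) = (-24*(-32))*(-12 + (-2)**2) = 768*(-12 + 4) = 768*(-8) = -6144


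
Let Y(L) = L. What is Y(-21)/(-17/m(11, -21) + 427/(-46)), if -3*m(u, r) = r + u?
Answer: 2415/1654 ≈ 1.4601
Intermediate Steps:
m(u, r) = -r/3 - u/3 (m(u, r) = -(r + u)/3 = -r/3 - u/3)
Y(-21)/(-17/m(11, -21) + 427/(-46)) = -21/(-17/(-⅓*(-21) - ⅓*11) + 427/(-46)) = -21/(-17/(7 - 11/3) + 427*(-1/46)) = -21/(-17/10/3 - 427/46) = -21/(-17*3/10 - 427/46) = -21/(-51/10 - 427/46) = -21/(-1654/115) = -21*(-115/1654) = 2415/1654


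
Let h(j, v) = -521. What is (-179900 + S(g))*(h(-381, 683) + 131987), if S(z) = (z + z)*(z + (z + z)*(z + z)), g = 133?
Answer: 2455334477484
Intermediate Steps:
S(z) = 2*z*(z + 4*z**2) (S(z) = (2*z)*(z + (2*z)*(2*z)) = (2*z)*(z + 4*z**2) = 2*z*(z + 4*z**2))
(-179900 + S(g))*(h(-381, 683) + 131987) = (-179900 + 133**2*(2 + 8*133))*(-521 + 131987) = (-179900 + 17689*(2 + 1064))*131466 = (-179900 + 17689*1066)*131466 = (-179900 + 18856474)*131466 = 18676574*131466 = 2455334477484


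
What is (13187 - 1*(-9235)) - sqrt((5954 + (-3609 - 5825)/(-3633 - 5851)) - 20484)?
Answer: 22422 - I*sqrt(326707406906)/4742 ≈ 22422.0 - 120.54*I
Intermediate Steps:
(13187 - 1*(-9235)) - sqrt((5954 + (-3609 - 5825)/(-3633 - 5851)) - 20484) = (13187 + 9235) - sqrt((5954 - 9434/(-9484)) - 20484) = 22422 - sqrt((5954 - 9434*(-1/9484)) - 20484) = 22422 - sqrt((5954 + 4717/4742) - 20484) = 22422 - sqrt(28238585/4742 - 20484) = 22422 - sqrt(-68896543/4742) = 22422 - I*sqrt(326707406906)/4742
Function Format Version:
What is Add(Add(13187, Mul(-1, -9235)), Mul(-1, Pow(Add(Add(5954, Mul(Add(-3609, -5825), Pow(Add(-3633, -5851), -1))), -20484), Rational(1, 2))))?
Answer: Add(22422, Mul(Rational(-1, 4742), I, Pow(326707406906, Rational(1, 2)))) ≈ Add(22422., Mul(-120.54, I))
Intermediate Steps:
Add(Add(13187, Mul(-1, -9235)), Mul(-1, Pow(Add(Add(5954, Mul(Add(-3609, -5825), Pow(Add(-3633, -5851), -1))), -20484), Rational(1, 2)))) = Add(Add(13187, 9235), Mul(-1, Pow(Add(Add(5954, Mul(-9434, Pow(-9484, -1))), -20484), Rational(1, 2)))) = Add(22422, Mul(-1, Pow(Add(Add(5954, Mul(-9434, Rational(-1, 9484))), -20484), Rational(1, 2)))) = Add(22422, Mul(-1, Pow(Add(Add(5954, Rational(4717, 4742)), -20484), Rational(1, 2)))) = Add(22422, Mul(-1, Pow(Add(Rational(28238585, 4742), -20484), Rational(1, 2)))) = Add(22422, Mul(-1, Pow(Rational(-68896543, 4742), Rational(1, 2)))) = Add(22422, Mul(-1, Mul(Rational(1, 4742), I, Pow(326707406906, Rational(1, 2))))) = Add(22422, Mul(Rational(-1, 4742), I, Pow(326707406906, Rational(1, 2))))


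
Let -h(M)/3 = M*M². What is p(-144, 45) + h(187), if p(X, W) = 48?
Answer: -19617561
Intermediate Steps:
h(M) = -3*M³ (h(M) = -3*M*M² = -3*M³)
p(-144, 45) + h(187) = 48 - 3*187³ = 48 - 3*6539203 = 48 - 19617609 = -19617561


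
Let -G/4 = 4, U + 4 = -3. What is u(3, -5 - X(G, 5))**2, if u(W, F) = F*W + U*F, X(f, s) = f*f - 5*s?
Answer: 891136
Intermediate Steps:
U = -7 (U = -4 - 3 = -7)
G = -16 (G = -4*4 = -16)
X(f, s) = f**2 - 5*s
u(W, F) = -7*F + F*W (u(W, F) = F*W - 7*F = -7*F + F*W)
u(3, -5 - X(G, 5))**2 = ((-5 - ((-16)**2 - 5*5))*(-7 + 3))**2 = ((-5 - (256 - 25))*(-4))**2 = ((-5 - 1*231)*(-4))**2 = ((-5 - 231)*(-4))**2 = (-236*(-4))**2 = 944**2 = 891136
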